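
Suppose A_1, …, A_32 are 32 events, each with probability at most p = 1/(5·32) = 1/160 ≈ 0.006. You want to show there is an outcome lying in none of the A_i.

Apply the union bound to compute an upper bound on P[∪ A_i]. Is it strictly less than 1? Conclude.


Union bound: P[∪_{i=1}^{32} A_i] ≤ Σ_i P[A_i] ≤ 32·p = 32·(1/160) = 1/5.
Numerically: 1/5 ≈ 0.200.
Is 1/5 < 1? YES.
Since P[∪ A_i] ≤ 1/5 < 1, the complement has P[∩ A_i^c] ≥ 1 − 1/5 = 4/5 > 0, so some outcome avoids every A_i.

32·p = 1/5 ≈ 0.200; existence CERTIFIED by the union bound.


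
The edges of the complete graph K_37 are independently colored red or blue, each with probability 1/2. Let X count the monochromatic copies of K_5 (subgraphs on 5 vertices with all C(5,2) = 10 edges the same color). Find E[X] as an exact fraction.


Let X = Σ_S X_S over the C(37, 5) = 435897 subsets S of size 5, where X_S = 1 if the K_5 on S is monochromatic.
For a fixed S, the K_5 on S has C(5, 2) = 10 edges. P[all 10 edges red] = (1/2)^10, and likewise for blue, so P[monochromatic] = 2·(1/2)^10 = 2^{1 − 10} = 1/512.
Summing: E[X] = C(37, 5) · 2^{1 − 10} = 435897 · 1/512 = 435897/512.
Numerically: E[X] ≈ 851.361.

E[X] = C(37,5)·2^(1−C(5,2)) = 435897/512 ≈ 851.361.


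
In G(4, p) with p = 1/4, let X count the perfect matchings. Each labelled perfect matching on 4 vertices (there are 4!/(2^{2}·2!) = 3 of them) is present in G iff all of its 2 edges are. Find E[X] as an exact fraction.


K_4 has 4!/(2^{2}·2!) = 3 labelled perfect matchings.
For each such perfect matching H, let X_H = 1 if all 2 edges of H are present in G. Then P[X_H = 1] = p^{2} = (1/4)^{2} = 1/16.
By linearity of expectation: E[X] = Σ_H E[X_H] = 3 · p^{2} = 3 · 1/16 = 3/16.
Numerically: E[X] ≈ 0.1875.

E[X] = 3 · (1/4)^{2} = 3/16 ≈ 0.1875.


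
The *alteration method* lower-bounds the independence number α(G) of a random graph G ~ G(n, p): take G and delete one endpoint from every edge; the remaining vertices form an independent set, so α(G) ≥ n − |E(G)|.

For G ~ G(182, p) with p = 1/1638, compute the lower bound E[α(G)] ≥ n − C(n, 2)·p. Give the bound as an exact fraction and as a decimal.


E[|E(G)|] = C(182, 2)·p = 16471 · (1/1638) = 181/18.
E[α(G)] ≥ n − E[|E(G)|] = 182 − 181/18 = 3095/18.
Numerically: ≈ 171.944.
(This is only a lower bound; the true E[α(G)] may be larger.)

E[α(G)] ≥ 3095/18 ≈ 171.944.


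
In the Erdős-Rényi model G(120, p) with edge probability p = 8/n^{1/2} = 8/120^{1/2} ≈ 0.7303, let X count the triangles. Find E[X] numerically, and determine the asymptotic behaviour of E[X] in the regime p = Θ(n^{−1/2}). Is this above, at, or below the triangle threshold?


Number of potential triangles: C(120, 3) = 280840.
Each occurs with probability p³ ≈ (0.7303)³ ≈ 3.8949160e-01.
By linearity: E[X] = C(120, 3)·p³ ≈ 280840 · 3.8949160e-01 ≈ 109384.81995.
Since α = 1/2 < 1, p = c/n^{1/2} ≫ 1/n is above the triangle threshold p ~ 1/n. Asymptotically E[X] ~ (c³/6)·n^{3(1−α)} = (8³/6)·n^{1.5} → ∞; triangles are abundant w.h.p.

E[X] ≈ 109384.81995; in regime p = Θ(1/n^{1/2}) E[X] diverges (above the triangle threshold p ~ 1/n).


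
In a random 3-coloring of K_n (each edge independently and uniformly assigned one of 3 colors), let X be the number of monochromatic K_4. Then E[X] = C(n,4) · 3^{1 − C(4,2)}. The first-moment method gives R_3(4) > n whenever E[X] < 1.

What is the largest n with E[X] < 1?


We need C(n, 4) · 3^{1 − 6} < 1, i.e. C(n, 4) < 3^{6 − 1} = 243.
Check values of n near the boundary:
  n = 8: C(8, 4) = 70; 70 < 243? YES
  n = 9: C(9, 4) = 126; 126 < 243? YES
  n = 10: C(10, 4) = 210; 210 < 243? YES
  n = 11: C(11, 4) = 330; 330 < 243? NO
The largest n with C(n, 4) < 243 is n = 10 (where E[X] = 70/81 ≈ 0.8642). Hence R_3(4) > 10, i.e. R_3(4) ≥ 11.

Largest n = 10; hence R_3(4) > 10.


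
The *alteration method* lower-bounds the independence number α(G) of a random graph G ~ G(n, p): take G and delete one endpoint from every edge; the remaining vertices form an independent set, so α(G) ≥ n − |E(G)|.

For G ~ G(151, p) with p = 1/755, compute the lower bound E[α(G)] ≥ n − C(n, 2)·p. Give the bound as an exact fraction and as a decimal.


E[|E(G)|] = C(151, 2)·p = 11325 · (1/755) = 15.
E[α(G)] ≥ n − E[|E(G)|] = 151 − 15 = 136.
Numerically: ≈ 136.00000.
(This is only a lower bound; the true E[α(G)] may be larger.)

E[α(G)] ≥ 136 ≈ 136.00000.


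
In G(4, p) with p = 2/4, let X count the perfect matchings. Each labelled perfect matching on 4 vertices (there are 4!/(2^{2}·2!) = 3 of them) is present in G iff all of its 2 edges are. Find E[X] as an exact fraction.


K_4 has 4!/(2^{2}·2!) = 3 labelled perfect matchings.
For each such perfect matching H, let X_H = 1 if all 2 edges of H are present in G. Then P[X_H = 1] = p^{2} = (1/2)^{2} = 1/4.
Summing the indicators: E[X] = Σ_H E[X_H] = 3 · p^{2} = 3 · 1/4 = 3/4.
Numerically: E[X] ≈ 0.75.

E[X] = 3 · (1/2)^{2} = 3/4 ≈ 0.75.


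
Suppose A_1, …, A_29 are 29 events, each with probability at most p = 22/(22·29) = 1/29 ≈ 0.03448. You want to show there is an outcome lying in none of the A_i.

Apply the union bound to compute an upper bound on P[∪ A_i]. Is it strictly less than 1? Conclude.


Union bound: P[∪_{i=1}^{29} A_i] ≤ Σ_i P[A_i] ≤ 29·p = 29·(1/29) = 1.
Numerically: 1 ≈ 1.00000.
Is 1 < 1? NO.
Since the bound 1 is ≥ 1, the union bound is uninformative here; it does NOT by itself certify existence.

29·p = 1 ≈ 1.00000; existence NOT certified by the union bound.


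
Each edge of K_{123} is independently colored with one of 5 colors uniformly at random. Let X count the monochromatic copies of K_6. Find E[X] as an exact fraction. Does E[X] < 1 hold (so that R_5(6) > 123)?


E[X] = C(123, 6) · 5^{1 − 15} = 4249404082 · 5^{−14} = 4249404082/6103515625.
As a reduced fraction: E[X] = 4249404082/6103515625 ≈ 0.696222.
Is E[X] < 1? YES.
Since E[X] < 1, there exists a 5-coloring of K_{123} with no monochromatic K_6; hence R_5(6) > 123.

E[X] = 4249404082/6103515625 ≈ 0.696222; E[X] < 1, so R_5(6) > 123.


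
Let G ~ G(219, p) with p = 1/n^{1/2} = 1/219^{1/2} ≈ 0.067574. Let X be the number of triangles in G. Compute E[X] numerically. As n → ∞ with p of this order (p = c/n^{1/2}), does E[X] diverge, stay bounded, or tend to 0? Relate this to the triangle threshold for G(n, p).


Number of potential triangles: C(219, 3) = 1726669.
Each occurs with probability p³ ≈ (0.067574)³ ≈ 3.0855588e-04.
By linearity: E[X] = C(219, 3)·p³ ≈ 1726669 · 3.0855588e-04 ≈ 532.77387.
Since α = 1/2 < 1, p = c/n^{1/2} ≫ 1/n is above the triangle threshold p ~ 1/n. Asymptotically E[X] ~ (c³/6)·n^{3(1−α)} = (1³/6)·n^{1.5} → ∞; triangles are abundant w.h.p.

E[X] ≈ 532.77387; in regime p = Θ(1/n^{1/2}) E[X] diverges (above the triangle threshold p ~ 1/n).


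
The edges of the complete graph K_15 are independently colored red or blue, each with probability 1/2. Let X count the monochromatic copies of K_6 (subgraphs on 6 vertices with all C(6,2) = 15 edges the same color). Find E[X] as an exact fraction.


Let X = Σ_S X_S over the C(15, 6) = 5005 subsets S of size 6, where X_S = 1 if the K_6 on S is monochromatic.
For a fixed S, the K_6 on S has C(6, 2) = 15 edges. P[all 15 edges red] = (1/2)^15, and likewise for blue, so P[monochromatic] = 2·(1/2)^15 = 2^{1 − 15} = 1/16384.
By linearity: E[X] = C(15, 6) · 2^{1 − 15} = 5005 · 1/16384 = 5005/16384.
Numerically: E[X] ≈ 0.305.

E[X] = C(15,6)·2^(1−C(6,2)) = 5005/16384 ≈ 0.305.


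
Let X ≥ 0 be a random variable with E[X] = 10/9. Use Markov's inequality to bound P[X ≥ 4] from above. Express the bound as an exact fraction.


μ = E[X] = 10/9, a = 4.
Markov: P[X ≥ 4] ≤ μ/a = (10/9)/4 = 5/18.
Numerically: ≈ 0.277778.
(Since a = 4 > μ = 1.111111, the bound 5/18 is < 1 and informative.)

P[X ≥ 4] ≤ 5/18 ≈ 0.277778.


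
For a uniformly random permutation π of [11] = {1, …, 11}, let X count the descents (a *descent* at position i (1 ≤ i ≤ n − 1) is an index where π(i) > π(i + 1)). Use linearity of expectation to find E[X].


Write X = Σ X_I over i = 1, …, 10, with X_I the indicator of one descent.
There are 10 indicators.
For each fixed i, the pair (π(i), π(i+1)) is a uniformly random ordered pair of distinct values from {1, …, 11}; by symmetry P[π(i) > π(i+1)] = 1/2.
By linearity: E[X] = 10 · (1/2) = (11 − 1) · (1/2) = 5 ≈ 5.00000.

E[X] = 5 = 5.00000.


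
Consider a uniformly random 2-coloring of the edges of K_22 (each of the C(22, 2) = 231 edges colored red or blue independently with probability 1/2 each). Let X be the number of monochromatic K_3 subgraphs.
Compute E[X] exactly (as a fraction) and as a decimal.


Let X = Σ_S X_S over the C(22, 3) = 1540 subsets S of size 3, where X_S = 1 if the K_3 on S is monochromatic.
For a fixed S, the K_3 on S has C(3, 2) = 3 edges. P[all 3 edges red] = (1/2)^3, and likewise for blue, so P[monochromatic] = 2·(1/2)^3 = 2^{1 − 3} = 1/4.
By linearity: E[X] = C(22, 3) · 2^{1 − 3} = 1540 · 1/4 = 385.
Numerically: E[X] ≈ 385.00000.

E[X] = C(22,3)·2^(1−C(3,2)) = 385 ≈ 385.00000.


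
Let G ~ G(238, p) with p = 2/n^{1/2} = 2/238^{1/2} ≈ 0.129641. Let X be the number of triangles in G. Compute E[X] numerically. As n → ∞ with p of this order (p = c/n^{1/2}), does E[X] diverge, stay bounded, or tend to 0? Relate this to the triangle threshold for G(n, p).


Number of potential triangles: C(238, 3) = 2218636.
Each occurs with probability p³ ≈ (0.129641)³ ≈ 2.17883605e-03.
By linearity: E[X] = C(238, 3)·p³ ≈ 2218636 · 2.17883605e-03 ≈ 4834.044089.
Since α = 1/2 < 1, p = c/n^{1/2} ≫ 1/n is above the triangle threshold p ~ 1/n. Asymptotically E[X] ~ (c³/6)·n^{3(1−α)} = (2³/6)·n^{1.5} → ∞; triangles are abundant w.h.p.

E[X] ≈ 4834.044089; in regime p = Θ(1/n^{1/2}) E[X] diverges (above the triangle threshold p ~ 1/n).


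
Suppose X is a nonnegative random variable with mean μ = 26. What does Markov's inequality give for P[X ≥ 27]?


μ = E[X] = 26, a = 27.
Markov: P[X ≥ 27] ≤ μ/a = (26)/27 = 26/27.
Numerically: ≈ 0.962963.
(Since a = 27 > μ = 26.000000, the bound 26/27 is < 1 and informative.)

P[X ≥ 27] ≤ 26/27 ≈ 0.962963.


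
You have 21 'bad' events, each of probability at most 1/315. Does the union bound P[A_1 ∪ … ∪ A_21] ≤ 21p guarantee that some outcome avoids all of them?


Union bound: P[∪_{i=1}^{21} A_i] ≤ Σ_i P[A_i] ≤ 21·p = 21·(1/315) = 1/15.
Numerically: 1/15 ≈ 0.0666667.
Is 1/15 < 1? YES.
Since P[∪ A_i] ≤ 1/15 < 1, the complement has P[∩ A_i^c] ≥ 1 − 1/15 = 14/15 > 0, so some outcome avoids every A_i.

21·p = 1/15 ≈ 0.0666667; existence CERTIFIED by the union bound.


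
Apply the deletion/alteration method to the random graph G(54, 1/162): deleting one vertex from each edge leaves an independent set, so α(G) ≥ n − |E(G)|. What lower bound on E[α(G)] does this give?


E[|E(G)|] = C(54, 2)·p = 1431 · (1/162) = 53/6.
E[α(G)] ≥ n − E[|E(G)|] = 54 − 53/6 = 271/6.
Numerically: ≈ 45.166667.
(This is only a lower bound; the true E[α(G)] may be larger.)

E[α(G)] ≥ 271/6 ≈ 45.166667.


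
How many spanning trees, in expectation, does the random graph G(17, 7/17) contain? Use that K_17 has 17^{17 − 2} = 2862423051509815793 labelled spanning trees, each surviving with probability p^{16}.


K_17 has 17^{17 − 2} = 2862423051509815793 labelled spanning trees.
For each such spanning tree H, let X_H = 1 if all 16 edges of H are present in G. Then P[X_H = 1] = p^{16} = (7/17)^{16} = 33232930569601/48661191875666868481.
Summing the indicators: E[X] = Σ_H E[X_H] = 2862423051509815793 · p^{16} = 2862423051509815793 · 33232930569601/48661191875666868481 = 33232930569601/17.
Numerically: E[X] ≈ 1.95488e+12.

E[X] = 2862423051509815793 · (7/17)^{16} = 33232930569601/17 ≈ 1.95488e+12.


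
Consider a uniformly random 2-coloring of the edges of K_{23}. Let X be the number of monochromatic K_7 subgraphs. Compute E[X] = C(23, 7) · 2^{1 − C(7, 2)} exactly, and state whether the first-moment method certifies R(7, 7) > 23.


E[X] = C(23, 7) · 2^{1 − 21} = 245157 · 2^{−20} = 245157/1048576.
As a reduced fraction: E[X] = 245157/1048576 ≈ 0.23380.
Is E[X] < 1? YES.
Since E[X] < 1, there exists a 2-coloring of K_{23} with no monochromatic K_7; hence R(7, 7) > 23.

E[X] = 245157/1048576 ≈ 0.23380; E[X] < 1, so R(7, 7) > 23.


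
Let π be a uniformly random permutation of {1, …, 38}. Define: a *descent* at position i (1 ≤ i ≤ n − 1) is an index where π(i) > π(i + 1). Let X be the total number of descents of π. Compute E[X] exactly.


Write X = Σ X_I over i = 1, …, 37, with X_I the indicator of one descent.
There are 37 indicators.
For each fixed i, the pair (π(i), π(i+1)) is a uniformly random ordered pair of distinct values from {1, …, 38}; by symmetry P[π(i) > π(i+1)] = 1/2.
By linearity: E[X] = 37 · (1/2) = (38 − 1) · (1/2) = 37/2 ≈ 18.5000.

E[X] = 37/2 = 18.5000.


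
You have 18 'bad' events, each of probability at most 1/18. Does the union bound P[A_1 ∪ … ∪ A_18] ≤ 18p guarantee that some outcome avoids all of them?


Union bound: P[∪_{i=1}^{18} A_i] ≤ Σ_i P[A_i] ≤ 18·p = 18·(1/18) = 1.
Numerically: 1 ≈ 1.00000.
Is 1 < 1? NO.
Since the bound 1 is ≥ 1, the union bound is uninformative here; it does NOT by itself certify existence.

18·p = 1 ≈ 1.00000; existence NOT certified by the union bound.


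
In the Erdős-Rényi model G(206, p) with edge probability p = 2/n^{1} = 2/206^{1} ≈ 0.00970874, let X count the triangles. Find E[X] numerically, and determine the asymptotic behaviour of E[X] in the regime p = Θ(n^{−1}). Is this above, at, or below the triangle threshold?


Number of potential triangles: C(206, 3) = 1435820.
Each occurs with probability p³ ≈ (0.00970874)³ ≈ 9.15141659e-07.
By linearity: E[X] = C(206, 3)·p³ ≈ 1435820 · 9.15141659e-07 ≈ 1.313979.
Here α = 1, so p = 2/n is exactly at the triangle threshold p ~ 1/n. Asymptotically E[X] → c³/6 = 2³/6 = 4/3 ≈ 1.333333, a bounded constant. In this regime the triangle count is asymptotically Poisson(c³/6).

E[X] ≈ 1.313979; in regime p = Θ(1/n^{1}) E[X] stays bounded (at the triangle threshold p ~ 1/n).


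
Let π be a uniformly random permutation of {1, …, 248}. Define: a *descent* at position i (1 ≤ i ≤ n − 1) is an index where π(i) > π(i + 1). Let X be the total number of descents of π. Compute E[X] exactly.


Write X = Σ X_I over i = 1, …, 247, with X_I the indicator of one descent.
There are 247 indicators.
For each fixed i, the pair (π(i), π(i+1)) is a uniformly random ordered pair of distinct values from {1, …, 248}; by symmetry P[π(i) > π(i+1)] = 1/2.
By linearity: E[X] = 247 · (1/2) = (248 − 1) · (1/2) = 247/2 ≈ 123.5000.

E[X] = 247/2 = 123.5000.


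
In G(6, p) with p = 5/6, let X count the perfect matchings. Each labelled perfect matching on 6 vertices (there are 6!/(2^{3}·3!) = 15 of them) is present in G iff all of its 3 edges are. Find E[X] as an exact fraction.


K_6 has 6!/(2^{3}·3!) = 15 labelled perfect matchings.
For each such perfect matching H, let X_H = 1 if all 3 edges of H are present in G. Then P[X_H = 1] = p^{3} = (5/6)^{3} = 125/216.
By linearity: E[X] = Σ_H E[X_H] = 15 · p^{3} = 15 · 125/216 = 625/72.
Numerically: E[X] ≈ 8.6806.

E[X] = 15 · (5/6)^{3} = 625/72 ≈ 8.6806.


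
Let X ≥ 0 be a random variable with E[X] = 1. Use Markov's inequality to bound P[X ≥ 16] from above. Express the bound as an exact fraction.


μ = E[X] = 1, a = 16.
Markov: P[X ≥ 16] ≤ μ/a = (1)/16 = 1/16.
Numerically: ≈ 0.062500.
(Since a = 16 > μ = 1.000000, the bound 1/16 is < 1 and informative.)

P[X ≥ 16] ≤ 1/16 ≈ 0.062500.


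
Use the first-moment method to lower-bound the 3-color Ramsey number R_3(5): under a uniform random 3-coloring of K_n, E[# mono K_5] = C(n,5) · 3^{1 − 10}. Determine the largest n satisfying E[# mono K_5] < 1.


We need C(n, 5) · 3^{1 − 10} < 1, i.e. C(n, 5) < 3^{10 − 1} = 19683.
Check values of n near the boundary:
  n = 14: C(14, 5) = 2002; 2002 < 19683? YES
  n = 15: C(15, 5) = 3003; 3003 < 19683? YES
  n = 16: C(16, 5) = 4368; 4368 < 19683? YES
  n = 17: C(17, 5) = 6188; 6188 < 19683? YES
  n = 18: C(18, 5) = 8568; 8568 < 19683? YES
  n = 19: C(19, 5) = 11628; 11628 < 19683? YES
  n = 20: C(20, 5) = 15504; 15504 < 19683? YES
  n = 21: C(21, 5) = 20349; 20349 < 19683? NO
The largest n with C(n, 5) < 19683 is n = 20 (where E[X] = 5168/6561 ≈ 0.787685). Hence R_3(5) > 20, i.e. R_3(5) ≥ 21.

Largest n = 20; hence R_3(5) > 20.


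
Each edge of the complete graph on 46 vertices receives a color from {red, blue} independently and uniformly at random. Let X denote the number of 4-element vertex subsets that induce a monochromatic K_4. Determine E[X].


Let X = Σ_S X_S over the C(46, 4) = 163185 subsets S of size 4, where X_S = 1 if the K_4 on S is monochromatic.
For a fixed S, the K_4 on S has C(4, 2) = 6 edges. P[all 6 edges red] = (1/2)^6, and likewise for blue, so P[monochromatic] = 2·(1/2)^6 = 2^{1 − 6} = 1/32.
Summing: E[X] = C(46, 4) · 2^{1 − 6} = 163185 · 1/32 = 163185/32.
Numerically: E[X] ≈ 5099.5312.

E[X] = C(46,4)·2^(1−C(4,2)) = 163185/32 ≈ 5099.5312.


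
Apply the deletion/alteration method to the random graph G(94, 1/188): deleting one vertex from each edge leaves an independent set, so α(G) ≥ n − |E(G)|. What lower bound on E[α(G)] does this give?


E[|E(G)|] = C(94, 2)·p = 4371 · (1/188) = 93/4.
E[α(G)] ≥ n − E[|E(G)|] = 94 − 93/4 = 283/4.
Numerically: ≈ 70.75000.
(This is only a lower bound; the true E[α(G)] may be larger.)

E[α(G)] ≥ 283/4 ≈ 70.75000.


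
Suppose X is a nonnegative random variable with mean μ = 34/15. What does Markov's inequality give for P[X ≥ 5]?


μ = E[X] = 34/15, a = 5.
Markov: P[X ≥ 5] ≤ μ/a = (34/15)/5 = 34/75.
Numerically: ≈ 0.45333.
(Since a = 5 > μ = 2.26667, the bound 34/75 is < 1 and informative.)

P[X ≥ 5] ≤ 34/75 ≈ 0.45333.


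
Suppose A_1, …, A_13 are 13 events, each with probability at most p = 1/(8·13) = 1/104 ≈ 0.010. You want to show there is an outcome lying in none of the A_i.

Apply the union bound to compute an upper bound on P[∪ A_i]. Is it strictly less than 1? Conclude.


Union bound: P[∪_{i=1}^{13} A_i] ≤ Σ_i P[A_i] ≤ 13·p = 13·(1/104) = 1/8.
Numerically: 1/8 ≈ 0.125.
Is 1/8 < 1? YES.
Since P[∪ A_i] ≤ 1/8 < 1, the complement has P[∩ A_i^c] ≥ 1 − 1/8 = 7/8 > 0, so some outcome avoids every A_i.

13·p = 1/8 ≈ 0.125; existence CERTIFIED by the union bound.


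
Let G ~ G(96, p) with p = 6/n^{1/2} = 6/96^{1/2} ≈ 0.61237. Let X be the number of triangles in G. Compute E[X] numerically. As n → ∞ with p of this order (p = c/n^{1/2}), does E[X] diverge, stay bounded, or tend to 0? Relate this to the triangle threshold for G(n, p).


Number of potential triangles: C(96, 3) = 142880.
Each occurs with probability p³ ≈ (0.61237)³ ≈ 2.2963966e-01.
By linearity: E[X] = C(96, 3)·p³ ≈ 142880 · 2.2963966e-01 ≈ 32810.91510.
Since α = 1/2 < 1, p = c/n^{1/2} ≫ 1/n is above the triangle threshold p ~ 1/n. Asymptotically E[X] ~ (c³/6)·n^{3(1−α)} = (6³/6)·n^{1.5} → ∞; triangles are abundant w.h.p.

E[X] ≈ 32810.91510; in regime p = Θ(1/n^{1/2}) E[X] diverges (above the triangle threshold p ~ 1/n).


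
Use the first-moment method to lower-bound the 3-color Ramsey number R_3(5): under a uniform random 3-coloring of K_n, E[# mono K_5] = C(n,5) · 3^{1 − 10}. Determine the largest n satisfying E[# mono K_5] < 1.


We need C(n, 5) · 3^{1 − 10} < 1, i.e. C(n, 5) < 3^{10 − 1} = 19683.
Check values of n near the boundary:
  n = 16: C(16, 5) = 4368; 4368 < 19683? YES
  n = 17: C(17, 5) = 6188; 6188 < 19683? YES
  n = 18: C(18, 5) = 8568; 8568 < 19683? YES
  n = 19: C(19, 5) = 11628; 11628 < 19683? YES
  n = 20: C(20, 5) = 15504; 15504 < 19683? YES
  n = 21: C(21, 5) = 20349; 20349 < 19683? NO
The largest n with C(n, 5) < 19683 is n = 20 (where E[X] = 5168/6561 ≈ 0.78768). Hence R_3(5) > 20, i.e. R_3(5) ≥ 21.

Largest n = 20; hence R_3(5) > 20.


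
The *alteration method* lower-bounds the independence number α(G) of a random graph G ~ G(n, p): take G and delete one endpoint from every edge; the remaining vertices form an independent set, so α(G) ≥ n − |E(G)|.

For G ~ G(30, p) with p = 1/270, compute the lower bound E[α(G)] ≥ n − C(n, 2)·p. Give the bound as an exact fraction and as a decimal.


E[|E(G)|] = C(30, 2)·p = 435 · (1/270) = 29/18.
E[α(G)] ≥ n − E[|E(G)|] = 30 − 29/18 = 511/18.
Numerically: ≈ 28.3889.
(This is only a lower bound; the true E[α(G)] may be larger.)

E[α(G)] ≥ 511/18 ≈ 28.3889.


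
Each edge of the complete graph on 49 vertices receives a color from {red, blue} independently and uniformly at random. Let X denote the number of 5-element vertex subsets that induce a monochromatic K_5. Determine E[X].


Let X = Σ_S X_S over the C(49, 5) = 1906884 subsets S of size 5, where X_S = 1 if the K_5 on S is monochromatic.
For a fixed S, the K_5 on S has C(5, 2) = 10 edges. P[all 10 edges red] = (1/2)^10, and likewise for blue, so P[monochromatic] = 2·(1/2)^10 = 2^{1 − 10} = 1/512.
By linearity of expectation: E[X] = C(49, 5) · 2^{1 − 10} = 1906884 · 1/512 = 476721/128.
Numerically: E[X] ≈ 3724.3828.

E[X] = C(49,5)·2^(1−C(5,2)) = 476721/128 ≈ 3724.3828.


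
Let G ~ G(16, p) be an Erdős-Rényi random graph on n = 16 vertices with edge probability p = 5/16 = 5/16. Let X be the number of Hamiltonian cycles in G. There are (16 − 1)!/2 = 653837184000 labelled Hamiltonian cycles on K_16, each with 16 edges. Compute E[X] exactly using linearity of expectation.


K_16 has (16 − 1)!/2 = 653837184000 labelled Hamiltonian cycles.
For each such Hamiltonian cycle H, let X_H = 1 if all 16 edges of H are present in G. Then P[X_H = 1] = p^{16} = (5/16)^{16} = 152587890625/18446744073709551616.
By linearity: E[X] = Σ_H E[X_H] = 653837184000 · p^{16} = 653837184000 · 152587890625/18446744073709551616 = 97429332733154296875/18014398509481984.
Numerically: E[X] ≈ 5408.4.

E[X] = 653837184000 · (5/16)^{16} = 97429332733154296875/18014398509481984 ≈ 5408.4.


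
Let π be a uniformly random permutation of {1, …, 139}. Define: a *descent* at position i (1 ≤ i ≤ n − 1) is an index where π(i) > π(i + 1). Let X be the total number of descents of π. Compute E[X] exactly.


Write X = Σ X_I over i = 1, …, 138, with X_I the indicator of one descent.
There are 138 indicators.
For each fixed i, the pair (π(i), π(i+1)) is a uniformly random ordered pair of distinct values from {1, …, 139}; by symmetry P[π(i) > π(i+1)] = 1/2.
By linearity: E[X] = 138 · (1/2) = (139 − 1) · (1/2) = 69 ≈ 69.000000.

E[X] = 69 = 69.000000.


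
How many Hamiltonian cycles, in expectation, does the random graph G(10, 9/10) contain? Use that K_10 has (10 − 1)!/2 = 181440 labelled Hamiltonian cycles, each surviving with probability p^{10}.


K_10 has (10 − 1)!/2 = 181440 labelled Hamiltonian cycles.
For each such Hamiltonian cycle H, let X_H = 1 if all 10 edges of H are present in G. Then P[X_H = 1] = p^{10} = (9/10)^{10} = 3486784401/10000000000.
Summing the indicators: E[X] = Σ_H E[X_H] = 181440 · p^{10} = 181440 · 3486784401/10000000000 = 1977006755367/31250000.
Numerically: E[X] ≈ 63264.2.

E[X] = 181440 · (9/10)^{10} = 1977006755367/31250000 ≈ 63264.2.


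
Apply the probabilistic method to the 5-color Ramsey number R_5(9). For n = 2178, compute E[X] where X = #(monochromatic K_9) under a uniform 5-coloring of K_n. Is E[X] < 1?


E[X] = C(2178, 9) · 5^{1 − 36} = 2989303896287203303608800 · 5^{−35} = 2989303896287203303608800/2910383045673370361328125.
As a reduced fraction: E[X] = 119572155851488132144352/116415321826934814453125 ≈ 1.027.
Is E[X] < 1? NO.
Since E[X] ≥ 1, the first-moment bound is inconclusive at n = 2178; it does NOT by itself certify R_5(9) > 2178.

E[X] = 119572155851488132144352/116415321826934814453125 ≈ 1.027; E[X] ≥ 1; first-moment method inconclusive here.


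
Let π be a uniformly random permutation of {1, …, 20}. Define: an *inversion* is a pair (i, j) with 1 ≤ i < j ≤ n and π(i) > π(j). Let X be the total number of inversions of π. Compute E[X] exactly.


Write X = Σ X_I over the C(20, 2) = 190 pairs i < j, with X_I the indicator of one inversion.
There are 190 indicators.
For each fixed pair i < j, the values π(i) and π(j) are two distinct elements of {1, …, 20} in uniformly random order; by symmetry P[π(i) > π(j)] = 1/2.
By linearity: E[X] = 190 · (1/2) = C(20, 2) · (1/2) = 190/2 = 95 ≈ 95.00000.

E[X] = 95 = 95.00000.


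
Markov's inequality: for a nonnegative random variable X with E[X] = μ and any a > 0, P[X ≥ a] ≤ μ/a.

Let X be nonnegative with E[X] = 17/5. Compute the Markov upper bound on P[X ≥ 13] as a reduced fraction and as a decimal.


μ = E[X] = 17/5, a = 13.
Markov: P[X ≥ 13] ≤ μ/a = (17/5)/13 = 17/65.
Numerically: ≈ 0.262.
(Since a = 13 > μ = 3.400, the bound 17/65 is < 1 and informative.)

P[X ≥ 13] ≤ 17/65 ≈ 0.262.


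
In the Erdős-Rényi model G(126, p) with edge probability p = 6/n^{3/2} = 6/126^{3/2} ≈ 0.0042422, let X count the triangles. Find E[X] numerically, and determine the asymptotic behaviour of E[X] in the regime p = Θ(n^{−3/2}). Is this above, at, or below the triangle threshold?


Number of potential triangles: C(126, 3) = 325500.
Each occurs with probability p³ ≈ (0.0042422)³ ≈ 7.6346002e-08.
By linearity: E[X] = C(126, 3)·p³ ≈ 325500 · 7.6346002e-08 ≈ 0.02485.
Since α = 3/2 > 1, p = c/n^{3/2} = o(1/n) is below the triangle threshold p ~ 1/n. Asymptotically E[X] ~ (c³/6)·n^{3(1−α)} = (6³/6)·n^{-1.5} → 0, so by Markov's inequality G has no triangles w.h.p.

E[X] ≈ 0.02485; in regime p = Θ(1/n^{3/2}) E[X] tends to 0 (below the triangle threshold p ~ 1/n).


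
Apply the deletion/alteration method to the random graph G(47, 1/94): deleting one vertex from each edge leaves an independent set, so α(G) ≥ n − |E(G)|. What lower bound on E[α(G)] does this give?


E[|E(G)|] = C(47, 2)·p = 1081 · (1/94) = 23/2.
E[α(G)] ≥ n − E[|E(G)|] = 47 − 23/2 = 71/2.
Numerically: ≈ 35.50000.
(This is only a lower bound; the true E[α(G)] may be larger.)

E[α(G)] ≥ 71/2 ≈ 35.50000.


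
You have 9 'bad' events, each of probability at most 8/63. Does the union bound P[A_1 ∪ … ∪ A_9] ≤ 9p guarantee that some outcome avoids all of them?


Union bound: P[∪_{i=1}^{9} A_i] ≤ Σ_i P[A_i] ≤ 9·p = 9·(8/63) = 8/7.
Numerically: 8/7 ≈ 1.1429.
Is 8/7 < 1? NO.
Since the bound 8/7 is ≥ 1, the union bound is uninformative here; it does NOT by itself certify existence.

9·p = 8/7 ≈ 1.1429; existence NOT certified by the union bound.


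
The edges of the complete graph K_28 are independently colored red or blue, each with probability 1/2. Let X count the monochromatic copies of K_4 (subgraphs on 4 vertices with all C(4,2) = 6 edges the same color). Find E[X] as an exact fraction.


Let X = Σ_S X_S over the C(28, 4) = 20475 subsets S of size 4, where X_S = 1 if the K_4 on S is monochromatic.
For a fixed S, the K_4 on S has C(4, 2) = 6 edges. P[all 6 edges red] = (1/2)^6, and likewise for blue, so P[monochromatic] = 2·(1/2)^6 = 2^{1 − 6} = 1/32.
By linearity of expectation: E[X] = C(28, 4) · 2^{1 − 6} = 20475 · 1/32 = 20475/32.
Numerically: E[X] ≈ 639.843750.

E[X] = C(28,4)·2^(1−C(4,2)) = 20475/32 ≈ 639.843750.


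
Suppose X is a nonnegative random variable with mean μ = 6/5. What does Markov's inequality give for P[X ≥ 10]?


μ = E[X] = 6/5, a = 10.
Markov: P[X ≥ 10] ≤ μ/a = (6/5)/10 = 3/25.
Numerically: ≈ 0.12000.
(Since a = 10 > μ = 1.20000, the bound 3/25 is < 1 and informative.)

P[X ≥ 10] ≤ 3/25 ≈ 0.12000.


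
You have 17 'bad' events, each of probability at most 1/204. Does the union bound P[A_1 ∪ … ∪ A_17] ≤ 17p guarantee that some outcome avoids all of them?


Union bound: P[∪_{i=1}^{17} A_i] ≤ Σ_i P[A_i] ≤ 17·p = 17·(1/204) = 1/12.
Numerically: 1/12 ≈ 0.08333.
Is 1/12 < 1? YES.
Since P[∪ A_i] ≤ 1/12 < 1, the complement has P[∩ A_i^c] ≥ 1 − 1/12 = 11/12 > 0, so some outcome avoids every A_i.

17·p = 1/12 ≈ 0.08333; existence CERTIFIED by the union bound.


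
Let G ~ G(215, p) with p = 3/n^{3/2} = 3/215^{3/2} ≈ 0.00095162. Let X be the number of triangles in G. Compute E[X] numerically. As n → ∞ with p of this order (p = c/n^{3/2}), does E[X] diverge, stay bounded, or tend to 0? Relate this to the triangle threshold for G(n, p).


Number of potential triangles: C(215, 3) = 1633355.
Each occurs with probability p³ ≈ (0.00095162)³ ≈ 8.6176866e-10.
By linearity: E[X] = C(215, 3)·p³ ≈ 1633355 · 8.6176866e-10 ≈ 0.00141.
Since α = 3/2 > 1, p = c/n^{3/2} = o(1/n) is below the triangle threshold p ~ 1/n. Asymptotically E[X] ~ (c³/6)·n^{3(1−α)} = (3³/6)·n^{-1.5} → 0, so by Markov's inequality G has no triangles w.h.p.

E[X] ≈ 0.00141; in regime p = Θ(1/n^{3/2}) E[X] tends to 0 (below the triangle threshold p ~ 1/n).


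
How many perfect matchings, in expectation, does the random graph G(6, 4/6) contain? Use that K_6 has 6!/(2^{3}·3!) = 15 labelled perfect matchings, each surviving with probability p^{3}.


K_6 has 6!/(2^{3}·3!) = 15 labelled perfect matchings.
For each such perfect matching H, let X_H = 1 if all 3 edges of H are present in G. Then P[X_H = 1] = p^{3} = (2/3)^{3} = 8/27.
By linearity: E[X] = Σ_H E[X_H] = 15 · p^{3} = 15 · 8/27 = 40/9.
Numerically: E[X] ≈ 4.444.

E[X] = 15 · (2/3)^{3} = 40/9 ≈ 4.444.


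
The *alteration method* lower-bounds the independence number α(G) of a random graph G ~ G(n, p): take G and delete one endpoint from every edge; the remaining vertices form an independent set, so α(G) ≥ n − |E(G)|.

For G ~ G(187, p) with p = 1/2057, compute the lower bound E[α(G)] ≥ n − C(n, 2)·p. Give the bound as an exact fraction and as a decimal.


E[|E(G)|] = C(187, 2)·p = 17391 · (1/2057) = 93/11.
E[α(G)] ≥ n − E[|E(G)|] = 187 − 93/11 = 1964/11.
Numerically: ≈ 178.5455.
(This is only a lower bound; the true E[α(G)] may be larger.)

E[α(G)] ≥ 1964/11 ≈ 178.5455.


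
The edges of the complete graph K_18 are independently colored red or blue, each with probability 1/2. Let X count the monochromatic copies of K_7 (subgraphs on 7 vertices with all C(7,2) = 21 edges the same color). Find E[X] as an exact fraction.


Let X = Σ_S X_S over the C(18, 7) = 31824 subsets S of size 7, where X_S = 1 if the K_7 on S is monochromatic.
For a fixed S, the K_7 on S has C(7, 2) = 21 edges. P[all 21 edges red] = (1/2)^21, and likewise for blue, so P[monochromatic] = 2·(1/2)^21 = 2^{1 − 21} = 1/1048576.
Summing: E[X] = C(18, 7) · 2^{1 − 21} = 31824 · 1/1048576 = 1989/65536.
Numerically: E[X] ≈ 0.03035.

E[X] = C(18,7)·2^(1−C(7,2)) = 1989/65536 ≈ 0.03035.


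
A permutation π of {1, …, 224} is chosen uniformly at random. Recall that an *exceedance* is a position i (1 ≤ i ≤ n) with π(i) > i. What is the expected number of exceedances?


Write X = Σ_{i=1}^{224} X_i, where X_i = 1_{π(i) > i}.
For each fixed i, π(i) is uniform over {1, …, 224} (marginal of a uniform permutation), so P[π(i) > i] = (n − i)/n. Summing: Σ_{i=1}^{224} (n − i)/n = (0 + 1 + … + 223)/224 = 224(224 − 1)/(2·224) = (224 − 1)/2.
Hence E[X] = Σ_{i=1}^{224} (224 − i)/224 = 223/2 ≈ 111.500.

E[X] = 223/2 = 111.500.


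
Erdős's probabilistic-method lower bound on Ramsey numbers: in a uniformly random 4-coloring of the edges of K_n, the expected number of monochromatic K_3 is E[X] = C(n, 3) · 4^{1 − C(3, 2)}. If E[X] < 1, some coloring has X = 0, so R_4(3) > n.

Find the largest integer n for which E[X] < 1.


We need C(n, 3) · 4^{1 − 3} < 1, i.e. C(n, 3) < 4^{3 − 1} = 16.
Check values of n near the boundary:
  n = 3: C(3, 3) = 1; 1 < 16? YES
  n = 4: C(4, 3) = 4; 4 < 16? YES
  n = 5: C(5, 3) = 10; 10 < 16? YES
  n = 6: C(6, 3) = 20; 20 < 16? NO
  n = 7: C(7, 3) = 35; 35 < 16? NO
  n = 8: C(8, 3) = 56; 56 < 16? NO
The largest n with C(n, 3) < 16 is n = 5 (where E[X] = 5/8 ≈ 0.6250000). Hence R_4(3) > 5, i.e. R_4(3) ≥ 6.

Largest n = 5; hence R_4(3) > 5.


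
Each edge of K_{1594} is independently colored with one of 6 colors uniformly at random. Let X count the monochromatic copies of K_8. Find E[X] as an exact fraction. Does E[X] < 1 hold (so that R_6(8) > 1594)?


E[X] = C(1594, 8) · 6^{1 − 28} = 1015652773590544255167 · 6^{−27} = 1015652773590544255167/1023490369077469249536.
As a reduced fraction: E[X] = 37616769392242379821/37907050706572935168 ≈ 0.9923.
Is E[X] < 1? YES.
Since E[X] < 1, there exists a 6-coloring of K_{1594} with no monochromatic K_8; hence R_6(8) > 1594.

E[X] = 37616769392242379821/37907050706572935168 ≈ 0.9923; E[X] < 1, so R_6(8) > 1594.


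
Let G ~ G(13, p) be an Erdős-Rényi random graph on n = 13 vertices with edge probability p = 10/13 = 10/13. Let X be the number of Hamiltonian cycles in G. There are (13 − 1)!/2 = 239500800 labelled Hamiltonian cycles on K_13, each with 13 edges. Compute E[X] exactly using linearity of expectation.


K_13 has (13 − 1)!/2 = 239500800 labelled Hamiltonian cycles.
For each such Hamiltonian cycle H, let X_H = 1 if all 13 edges of H are present in G. Then P[X_H = 1] = p^{13} = (10/13)^{13} = 10000000000000/302875106592253.
Summing the indicators: E[X] = Σ_H E[X_H] = 239500800 · p^{13} = 239500800 · 10000000000000/302875106592253 = 2395008000000000000000/302875106592253.
Numerically: E[X] ≈ 7.9076e+06.

E[X] = 239500800 · (10/13)^{13} = 2395008000000000000000/302875106592253 ≈ 7.9076e+06.


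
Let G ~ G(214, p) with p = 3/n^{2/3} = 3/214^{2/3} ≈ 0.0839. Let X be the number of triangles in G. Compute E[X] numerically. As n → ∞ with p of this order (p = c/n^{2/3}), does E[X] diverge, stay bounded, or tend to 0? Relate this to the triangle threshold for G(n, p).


Number of potential triangles: C(214, 3) = 1610564.
Each occurs with probability p³ ≈ (0.0839)³ ≈ 5.89571e-04.
By linearity: E[X] = C(214, 3)·p³ ≈ 1610564 · 5.89571e-04 ≈ 949.542.
Since α = 2/3 < 1, p = c/n^{2/3} ≫ 1/n is above the triangle threshold p ~ 1/n. Asymptotically E[X] ~ (c³/6)·n^{3(1−α)} = (3³/6)·n^{1} → ∞; triangles are abundant w.h.p.

E[X] ≈ 949.542; in regime p = Θ(1/n^{2/3}) E[X] diverges (above the triangle threshold p ~ 1/n).


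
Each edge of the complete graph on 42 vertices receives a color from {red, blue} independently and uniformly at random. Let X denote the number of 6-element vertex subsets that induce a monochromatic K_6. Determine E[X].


Let X = Σ_S X_S over the C(42, 6) = 5245786 subsets S of size 6, where X_S = 1 if the K_6 on S is monochromatic.
For a fixed S, the K_6 on S has C(6, 2) = 15 edges. P[all 15 edges red] = (1/2)^15, and likewise for blue, so P[monochromatic] = 2·(1/2)^15 = 2^{1 − 15} = 1/16384.
By linearity: E[X] = C(42, 6) · 2^{1 − 15} = 5245786 · 1/16384 = 2622893/8192.
Numerically: E[X] ≈ 320.177368.

E[X] = C(42,6)·2^(1−C(6,2)) = 2622893/8192 ≈ 320.177368.


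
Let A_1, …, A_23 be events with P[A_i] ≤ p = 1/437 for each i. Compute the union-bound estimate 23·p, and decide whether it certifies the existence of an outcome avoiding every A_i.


Union bound: P[∪_{i=1}^{23} A_i] ≤ Σ_i P[A_i] ≤ 23·p = 23·(1/437) = 1/19.
Numerically: 1/19 ≈ 0.053.
Is 1/19 < 1? YES.
Since P[∪ A_i] ≤ 1/19 < 1, the complement has P[∩ A_i^c] ≥ 1 − 1/19 = 18/19 > 0, so some outcome avoids every A_i.

23·p = 1/19 ≈ 0.053; existence CERTIFIED by the union bound.


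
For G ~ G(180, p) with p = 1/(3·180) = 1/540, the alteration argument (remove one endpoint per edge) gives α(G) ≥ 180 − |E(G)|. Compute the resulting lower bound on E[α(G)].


E[|E(G)|] = C(180, 2)·p = 16110 · (1/540) = 179/6.
E[α(G)] ≥ n − E[|E(G)|] = 180 − 179/6 = 901/6.
Numerically: ≈ 150.167.
(This is only a lower bound; the true E[α(G)] may be larger.)

E[α(G)] ≥ 901/6 ≈ 150.167.


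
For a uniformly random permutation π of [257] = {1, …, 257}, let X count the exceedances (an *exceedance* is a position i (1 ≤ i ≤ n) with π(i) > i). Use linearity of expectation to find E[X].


Write X = Σ_{i=1}^{257} X_i, where X_i = 1_{π(i) > i}.
For each fixed i, π(i) is uniform over {1, …, 257} (marginal of a uniform permutation), so P[π(i) > i] = (n − i)/n. Summing: Σ_{i=1}^{257} (n − i)/n = (0 + 1 + … + 256)/257 = 257(257 − 1)/(2·257) = (257 − 1)/2.
Hence E[X] = Σ_{i=1}^{257} (257 − i)/257 = 128 ≈ 128.0000.

E[X] = 128 = 128.0000.


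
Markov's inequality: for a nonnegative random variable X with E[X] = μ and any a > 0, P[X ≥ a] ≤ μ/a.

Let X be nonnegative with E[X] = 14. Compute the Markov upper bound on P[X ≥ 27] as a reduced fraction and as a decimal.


μ = E[X] = 14, a = 27.
Markov: P[X ≥ 27] ≤ μ/a = (14)/27 = 14/27.
Numerically: ≈ 0.519.
(Since a = 27 > μ = 14.000, the bound 14/27 is < 1 and informative.)

P[X ≥ 27] ≤ 14/27 ≈ 0.519.


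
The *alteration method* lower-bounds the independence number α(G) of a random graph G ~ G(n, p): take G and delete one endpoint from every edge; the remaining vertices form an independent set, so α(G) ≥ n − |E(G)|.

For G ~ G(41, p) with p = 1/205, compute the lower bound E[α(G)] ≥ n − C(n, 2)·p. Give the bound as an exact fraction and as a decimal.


E[|E(G)|] = C(41, 2)·p = 820 · (1/205) = 4.
E[α(G)] ≥ n − E[|E(G)|] = 41 − 4 = 37.
Numerically: ≈ 37.0000.
(This is only a lower bound; the true E[α(G)] may be larger.)

E[α(G)] ≥ 37 ≈ 37.0000.


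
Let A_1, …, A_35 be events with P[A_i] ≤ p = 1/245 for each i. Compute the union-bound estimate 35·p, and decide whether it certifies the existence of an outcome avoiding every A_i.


Union bound: P[∪_{i=1}^{35} A_i] ≤ Σ_i P[A_i] ≤ 35·p = 35·(1/245) = 1/7.
Numerically: 1/7 ≈ 0.1428571.
Is 1/7 < 1? YES.
Since P[∪ A_i] ≤ 1/7 < 1, the complement has P[∩ A_i^c] ≥ 1 − 1/7 = 6/7 > 0, so some outcome avoids every A_i.

35·p = 1/7 ≈ 0.1428571; existence CERTIFIED by the union bound.


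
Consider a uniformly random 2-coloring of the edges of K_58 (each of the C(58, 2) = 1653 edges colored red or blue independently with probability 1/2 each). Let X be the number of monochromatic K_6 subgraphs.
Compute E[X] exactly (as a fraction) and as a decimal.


Let X = Σ_S X_S over the C(58, 6) = 40475358 subsets S of size 6, where X_S = 1 if the K_6 on S is monochromatic.
For a fixed S, the K_6 on S has C(6, 2) = 15 edges. P[all 15 edges red] = (1/2)^15, and likewise for blue, so P[monochromatic] = 2·(1/2)^15 = 2^{1 − 15} = 1/16384.
By linearity: E[X] = C(58, 6) · 2^{1 − 15} = 40475358 · 1/16384 = 20237679/8192.
Numerically: E[X] ≈ 2470.41980.

E[X] = C(58,6)·2^(1−C(6,2)) = 20237679/8192 ≈ 2470.41980.


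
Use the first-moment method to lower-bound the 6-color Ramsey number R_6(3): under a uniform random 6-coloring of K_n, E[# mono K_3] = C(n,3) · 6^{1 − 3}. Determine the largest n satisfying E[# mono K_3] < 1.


We need C(n, 3) · 6^{1 − 3} < 1, i.e. C(n, 3) < 6^{3 − 1} = 36.
Check values of n near the boundary:
  n = 3: C(3, 3) = 1; 1 < 36? YES
  n = 4: C(4, 3) = 4; 4 < 36? YES
  n = 5: C(5, 3) = 10; 10 < 36? YES
  n = 6: C(6, 3) = 20; 20 < 36? YES
  n = 7: C(7, 3) = 35; 35 < 36? YES
  n = 8: C(8, 3) = 56; 56 < 36? NO
  n = 9: C(9, 3) = 84; 84 < 36? NO
The largest n with C(n, 3) < 36 is n = 7 (where E[X] = 35/36 ≈ 0.972). Hence R_6(3) > 7, i.e. R_6(3) ≥ 8.

Largest n = 7; hence R_6(3) > 7.


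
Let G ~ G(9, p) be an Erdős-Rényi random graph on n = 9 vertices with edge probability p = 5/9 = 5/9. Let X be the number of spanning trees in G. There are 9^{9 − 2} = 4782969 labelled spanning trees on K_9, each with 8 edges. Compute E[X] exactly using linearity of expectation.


K_9 has 9^{9 − 2} = 4782969 labelled spanning trees.
For each such spanning tree H, let X_H = 1 if all 8 edges of H are present in G. Then P[X_H = 1] = p^{8} = (5/9)^{8} = 390625/43046721.
By linearity of expectation: E[X] = Σ_H E[X_H] = 4782969 · p^{8} = 4782969 · 390625/43046721 = 390625/9.
Numerically: E[X] ≈ 43403.

E[X] = 4782969 · (5/9)^{8} = 390625/9 ≈ 43403.
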